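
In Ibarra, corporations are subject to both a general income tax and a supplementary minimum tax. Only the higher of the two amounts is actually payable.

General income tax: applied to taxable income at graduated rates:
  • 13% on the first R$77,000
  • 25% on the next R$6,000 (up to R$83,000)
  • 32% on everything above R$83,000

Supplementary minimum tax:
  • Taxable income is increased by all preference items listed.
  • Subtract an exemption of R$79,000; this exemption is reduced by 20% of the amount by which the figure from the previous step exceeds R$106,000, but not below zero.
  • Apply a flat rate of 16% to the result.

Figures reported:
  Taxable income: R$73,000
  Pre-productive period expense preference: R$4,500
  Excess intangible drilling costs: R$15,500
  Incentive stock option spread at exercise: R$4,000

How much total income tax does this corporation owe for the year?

R$9,490

Supplementary minimum tax:
  Adjusted income: R$73,000 + R$4,500 + R$15,500 + R$4,000 = R$97,000
  Exemption: R$97,000 ≤ R$106,000, so full R$79,000 applies
  Base: R$97,000 − R$79,000 = R$18,000
  R$18,000 × 16% = R$2,880

General income tax:
  R$73,000 × 13% = R$9,490

R$9,490 > R$2,880, so the general income tax governs.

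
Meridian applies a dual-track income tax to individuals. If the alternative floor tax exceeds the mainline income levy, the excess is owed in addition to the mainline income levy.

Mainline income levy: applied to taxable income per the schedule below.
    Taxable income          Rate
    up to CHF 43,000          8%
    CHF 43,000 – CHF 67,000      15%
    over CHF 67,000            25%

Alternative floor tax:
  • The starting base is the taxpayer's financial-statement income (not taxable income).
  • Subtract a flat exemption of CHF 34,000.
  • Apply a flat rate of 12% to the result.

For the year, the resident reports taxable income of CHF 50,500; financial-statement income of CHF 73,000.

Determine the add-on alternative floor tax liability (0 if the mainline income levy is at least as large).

Mainline income levy:
  CHF 43,000 × 8% = CHF 3,440
  CHF 7,500 × 15% = CHF 1,125
  → CHF 4,565

Alternative floor tax:
  Base (financial-statement income): CHF 73,000
  Less exemption CHF 34,000 → base CHF 39,000
  CHF 39,000 × 12% = CHF 4,680

Excess of alternative floor tax over mainline income levy: CHF 4,680 − CHF 4,565 = CHF 115.

CHF 115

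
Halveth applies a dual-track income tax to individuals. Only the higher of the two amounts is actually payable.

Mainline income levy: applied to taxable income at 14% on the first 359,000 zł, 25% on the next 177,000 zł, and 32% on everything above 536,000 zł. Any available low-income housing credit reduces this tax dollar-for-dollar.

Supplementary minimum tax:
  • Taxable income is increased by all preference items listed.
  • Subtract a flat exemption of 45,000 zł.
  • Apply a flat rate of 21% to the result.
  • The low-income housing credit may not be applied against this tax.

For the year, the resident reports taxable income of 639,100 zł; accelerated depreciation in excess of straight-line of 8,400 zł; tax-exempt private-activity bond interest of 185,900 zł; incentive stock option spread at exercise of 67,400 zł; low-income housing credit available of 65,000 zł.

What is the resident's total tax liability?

Supplementary minimum tax:
  Adjusted income: 639,100 zł + 8,400 zł + 185,900 zł + 67,400 zł = 900,800 zł
  Less exemption 45,000 zł → base 855,800 zł
  855,800 zł × 21% = 179,718 zł

Mainline income levy:
  359,000 zł × 14% = 50,260 zł
  177,000 zł × 25% = 44,250 zł
  103,100 zł × 32% = 32,992 zł
  → 127,502 zł
  Less low-income housing credit 65,000 zł → 62,502 zł

179,718 zł > 62,502 zł, so the supplementary minimum tax is the binding amount.

179,718 zł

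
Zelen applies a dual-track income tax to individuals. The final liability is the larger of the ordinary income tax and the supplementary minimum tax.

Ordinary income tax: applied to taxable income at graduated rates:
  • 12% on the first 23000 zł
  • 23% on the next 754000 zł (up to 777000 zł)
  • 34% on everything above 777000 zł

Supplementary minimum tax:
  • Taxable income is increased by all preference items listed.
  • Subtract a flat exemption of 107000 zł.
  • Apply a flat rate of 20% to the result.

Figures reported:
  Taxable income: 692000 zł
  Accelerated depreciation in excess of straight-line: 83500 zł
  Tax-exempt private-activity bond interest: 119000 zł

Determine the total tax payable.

157500 zł

Supplementary minimum tax:
  Adjusted income: 692000 zł + 83500 zł + 119000 zł = 894500 zł
  Less exemption 107000 zł → base 787500 zł
  787500 zł × 20% = 157500 zł

Ordinary income tax:
  23000 zł × 12% = 2760 zł
  669000 zł × 23% = 153870 zł
  → 156630 zł

157500 zł > 156630 zł, so the supplementary minimum tax is the binding amount.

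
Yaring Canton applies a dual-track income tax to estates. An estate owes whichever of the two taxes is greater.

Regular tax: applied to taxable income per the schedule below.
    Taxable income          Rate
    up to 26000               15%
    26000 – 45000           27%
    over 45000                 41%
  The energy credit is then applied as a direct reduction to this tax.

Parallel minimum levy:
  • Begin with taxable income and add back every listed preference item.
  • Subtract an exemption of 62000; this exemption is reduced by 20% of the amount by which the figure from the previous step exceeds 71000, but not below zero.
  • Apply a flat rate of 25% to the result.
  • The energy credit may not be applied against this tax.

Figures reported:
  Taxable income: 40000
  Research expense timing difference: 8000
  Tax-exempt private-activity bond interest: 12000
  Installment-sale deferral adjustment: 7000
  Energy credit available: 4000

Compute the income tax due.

Regular tax:
  26000 × 15% = 3900
  14000 × 27% = 3780
  → 7680
  Less energy credit 4000 → 3680

Parallel minimum levy:
  Adjusted income: 40000 + 8000 + 12000 + 7000 = 67000
  Exemption: 67000 ≤ 71000, so full 62000 applies
  Base: 67000 − 62000 = 5000
  5000 × 25% = 1250

3680 > 1250, so the regular tax governs.

3680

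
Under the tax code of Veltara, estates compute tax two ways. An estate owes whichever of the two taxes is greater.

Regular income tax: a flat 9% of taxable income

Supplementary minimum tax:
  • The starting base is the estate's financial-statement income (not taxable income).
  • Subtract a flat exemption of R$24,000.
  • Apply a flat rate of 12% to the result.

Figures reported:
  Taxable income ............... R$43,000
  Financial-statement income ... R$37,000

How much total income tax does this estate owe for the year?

Regular income tax:
  R$43,000 × 9% = R$3,870

Supplementary minimum tax:
  Base (financial-statement income): R$37,000
  Less exemption R$24,000 → base R$13,000
  R$13,000 × 12% = R$1,560

R$3,870 > R$1,560, so the regular income tax governs.

R$3,870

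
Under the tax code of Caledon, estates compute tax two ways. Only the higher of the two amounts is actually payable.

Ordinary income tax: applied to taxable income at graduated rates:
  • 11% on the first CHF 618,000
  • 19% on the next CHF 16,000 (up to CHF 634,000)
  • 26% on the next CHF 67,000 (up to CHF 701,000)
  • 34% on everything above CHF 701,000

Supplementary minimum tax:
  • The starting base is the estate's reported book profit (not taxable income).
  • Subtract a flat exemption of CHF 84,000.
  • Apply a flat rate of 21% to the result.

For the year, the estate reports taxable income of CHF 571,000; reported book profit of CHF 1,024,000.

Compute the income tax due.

CHF 197,400

Supplementary minimum tax:
  Base (reported book profit): CHF 1,024,000
  Less exemption CHF 84,000 → base CHF 940,000
  CHF 940,000 × 21% = CHF 197,400

Ordinary income tax:
  CHF 571,000 × 11% = CHF 62,810

CHF 197,400 > CHF 62,810, so the supplementary minimum tax is the binding amount.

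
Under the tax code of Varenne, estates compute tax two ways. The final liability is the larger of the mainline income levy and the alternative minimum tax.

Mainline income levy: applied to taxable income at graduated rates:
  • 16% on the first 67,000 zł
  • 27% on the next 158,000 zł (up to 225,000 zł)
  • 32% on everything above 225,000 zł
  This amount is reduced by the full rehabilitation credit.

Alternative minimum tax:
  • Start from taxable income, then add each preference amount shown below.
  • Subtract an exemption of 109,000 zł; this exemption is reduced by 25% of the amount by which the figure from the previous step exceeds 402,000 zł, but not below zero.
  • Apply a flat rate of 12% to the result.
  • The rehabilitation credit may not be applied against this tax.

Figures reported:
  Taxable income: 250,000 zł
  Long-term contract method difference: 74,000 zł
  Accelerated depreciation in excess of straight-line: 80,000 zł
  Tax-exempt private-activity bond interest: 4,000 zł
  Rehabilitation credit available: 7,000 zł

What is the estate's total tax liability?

54,380 zł

Alternative minimum tax:
  Adjusted income: 250,000 zł + 74,000 zł + 80,000 zł + 4,000 zł = 408,000 zł
  Exemption: 109,000 zł − 25% × (408,000 zł − 402,000 zł) = 109,000 zł − 1,500 zł = 107,500 zł
  Base: 408,000 zł − 107,500 zł = 300,500 zł
  300,500 zł × 12% = 36,060 zł

Mainline income levy:
  67,000 zł × 16% = 10,720 zł
  158,000 zł × 27% = 42,660 zł
  25,000 zł × 32% = 8,000 zł
  → 61,380 zł
  Less rehabilitation credit 7,000 zł → 54,380 zł

54,380 zł > 36,060 zł, so the mainline income levy governs.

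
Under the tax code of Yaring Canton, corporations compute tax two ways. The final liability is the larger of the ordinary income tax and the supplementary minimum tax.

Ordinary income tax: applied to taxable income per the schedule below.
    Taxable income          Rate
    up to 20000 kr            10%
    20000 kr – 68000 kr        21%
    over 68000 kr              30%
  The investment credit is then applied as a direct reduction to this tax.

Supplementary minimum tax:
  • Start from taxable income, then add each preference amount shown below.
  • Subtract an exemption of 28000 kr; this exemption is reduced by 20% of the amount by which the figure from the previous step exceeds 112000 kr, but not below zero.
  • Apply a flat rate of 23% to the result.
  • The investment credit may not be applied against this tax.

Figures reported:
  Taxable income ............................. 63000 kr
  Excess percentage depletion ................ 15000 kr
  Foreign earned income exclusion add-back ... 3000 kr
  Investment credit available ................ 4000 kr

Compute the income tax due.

Supplementary minimum tax:
  Adjusted income: 63000 kr + 15000 kr + 3000 kr = 81000 kr
  Exemption: 81000 kr ≤ 112000 kr, so full 28000 kr applies
  Base: 81000 kr − 28000 kr = 53000 kr
  53000 kr × 23% = 12190 kr

Ordinary income tax:
  20000 kr × 10% = 2000 kr
  43000 kr × 21% = 9030 kr
  → 11030 kr
  Less investment credit 4000 kr → 7030 kr

12190 kr > 7030 kr, so the supplementary minimum tax is the binding amount.

12190 kr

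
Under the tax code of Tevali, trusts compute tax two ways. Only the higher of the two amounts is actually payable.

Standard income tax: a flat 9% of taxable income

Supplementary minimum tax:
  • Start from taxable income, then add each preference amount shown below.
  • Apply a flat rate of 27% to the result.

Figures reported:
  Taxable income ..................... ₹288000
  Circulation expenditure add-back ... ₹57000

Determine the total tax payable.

₹93150

Supplementary minimum tax:
  Adjusted income: ₹288000 + ₹57000 = ₹345000
  ₹345000 × 27% = ₹93150

Standard income tax:
  ₹288000 × 9% = ₹25920

₹93150 > ₹25920, so the supplementary minimum tax is the binding amount.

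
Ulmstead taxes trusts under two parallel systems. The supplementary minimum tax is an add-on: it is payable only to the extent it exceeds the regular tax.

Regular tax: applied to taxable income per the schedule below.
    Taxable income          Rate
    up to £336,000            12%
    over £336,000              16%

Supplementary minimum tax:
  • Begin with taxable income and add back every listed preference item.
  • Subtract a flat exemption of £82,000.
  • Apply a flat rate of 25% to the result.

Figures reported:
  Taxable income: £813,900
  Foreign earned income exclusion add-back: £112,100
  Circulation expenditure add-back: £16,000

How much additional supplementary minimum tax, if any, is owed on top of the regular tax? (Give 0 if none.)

Supplementary minimum tax:
  Adjusted income: £813,900 + £112,100 + £16,000 = £942,000
  Less exemption £82,000 → base £860,000
  £860,000 × 25% = £215,000

Regular tax:
  £336,000 × 12% = £40,320
  £477,900 × 16% = £76,464
  → £116,784

Excess of supplementary minimum tax over regular tax: £215,000 − £116,784 = £98,216.

£98,216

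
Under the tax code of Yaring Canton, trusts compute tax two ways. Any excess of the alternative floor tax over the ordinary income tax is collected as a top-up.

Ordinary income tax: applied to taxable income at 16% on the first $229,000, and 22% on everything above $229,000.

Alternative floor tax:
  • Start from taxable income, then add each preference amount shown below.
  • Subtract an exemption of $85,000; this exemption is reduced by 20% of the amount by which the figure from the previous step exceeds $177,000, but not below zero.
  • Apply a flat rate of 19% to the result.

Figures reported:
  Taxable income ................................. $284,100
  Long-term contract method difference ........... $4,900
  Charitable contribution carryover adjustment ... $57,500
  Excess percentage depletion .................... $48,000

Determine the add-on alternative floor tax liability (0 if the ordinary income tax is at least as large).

Ordinary income tax:
  $229,000 × 16% = $36,640
  $55,100 × 22% = $12,122
  → $48,762

Alternative floor tax:
  Adjusted income: $284,100 + $4,900 + $57,500 + $48,000 = $394,500
  Exemption: $85,000 − 20% × ($394,500 − $177,000) = $85,000 − $43,500 = $41,500
  Base: $394,500 − $41,500 = $353,000
  $353,000 × 19% = $67,070

Excess of alternative floor tax over ordinary income tax: $67,070 − $48,762 = $18,308.

$18,308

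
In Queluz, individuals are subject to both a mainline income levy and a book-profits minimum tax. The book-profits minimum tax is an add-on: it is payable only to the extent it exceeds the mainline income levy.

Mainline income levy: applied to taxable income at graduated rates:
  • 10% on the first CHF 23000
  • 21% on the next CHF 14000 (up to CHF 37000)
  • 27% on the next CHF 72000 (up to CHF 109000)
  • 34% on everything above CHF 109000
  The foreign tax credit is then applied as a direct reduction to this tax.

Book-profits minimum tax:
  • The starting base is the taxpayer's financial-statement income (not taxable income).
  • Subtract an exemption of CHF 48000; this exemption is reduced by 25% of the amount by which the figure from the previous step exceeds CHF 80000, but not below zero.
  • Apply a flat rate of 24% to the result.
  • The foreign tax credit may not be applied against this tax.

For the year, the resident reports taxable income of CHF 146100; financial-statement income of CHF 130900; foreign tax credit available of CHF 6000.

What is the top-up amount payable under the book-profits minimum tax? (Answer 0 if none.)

CHF 0

Mainline income levy:
  CHF 23000 × 10% = CHF 2300
  CHF 14000 × 21% = CHF 2940
  CHF 72000 × 27% = CHF 19440
  CHF 37100 × 34% = CHF 12614
  → CHF 37294
  Less foreign tax credit CHF 6000 → CHF 31294

Book-profits minimum tax:
  Base (financial-statement income): CHF 130900
  Exemption: CHF 48000 − 25% × (CHF 130900 − CHF 80000) = CHF 48000 − CHF 12725 = CHF 35275
  Base: CHF 130900 − CHF 35275 = CHF 95625
  CHF 95625 × 24% = CHF 22950

CHF 22950 ≤ CHF 31294, so no add-on is due.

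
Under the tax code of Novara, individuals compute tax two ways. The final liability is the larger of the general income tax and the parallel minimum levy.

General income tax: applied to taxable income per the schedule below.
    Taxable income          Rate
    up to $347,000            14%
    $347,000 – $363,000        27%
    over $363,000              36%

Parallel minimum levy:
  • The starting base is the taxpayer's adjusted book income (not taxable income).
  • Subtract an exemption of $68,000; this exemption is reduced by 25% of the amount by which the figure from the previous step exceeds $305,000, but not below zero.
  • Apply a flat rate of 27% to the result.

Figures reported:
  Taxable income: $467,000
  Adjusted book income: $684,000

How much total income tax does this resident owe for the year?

Parallel minimum levy:
  Base (adjusted book income): $684,000
  Exemption: 25% × ($684,000 − $305,000) = $94,750 ≥ $68,000, so the exemption is fully phased out
  Base: $684,000 − $0 = $684,000
  $684,000 × 27% = $184,680

General income tax:
  $347,000 × 14% = $48,580
  $16,000 × 27% = $4,320
  $104,000 × 36% = $37,440
  → $90,340

$184,680 > $90,340, so the parallel minimum levy is the binding amount.

$184,680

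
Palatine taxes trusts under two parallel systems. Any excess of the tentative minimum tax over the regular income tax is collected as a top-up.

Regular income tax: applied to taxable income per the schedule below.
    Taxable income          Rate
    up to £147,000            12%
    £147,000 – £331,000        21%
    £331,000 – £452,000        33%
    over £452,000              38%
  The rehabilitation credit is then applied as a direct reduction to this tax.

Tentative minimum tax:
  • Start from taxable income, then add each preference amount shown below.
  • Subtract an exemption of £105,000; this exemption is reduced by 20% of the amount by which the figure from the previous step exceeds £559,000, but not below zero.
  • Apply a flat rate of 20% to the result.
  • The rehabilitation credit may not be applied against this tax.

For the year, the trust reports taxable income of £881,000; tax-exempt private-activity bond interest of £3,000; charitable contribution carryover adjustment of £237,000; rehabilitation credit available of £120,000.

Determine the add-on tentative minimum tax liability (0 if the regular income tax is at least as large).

Tentative minimum tax:
  Adjusted income: £881,000 + £3,000 + £237,000 = £1,121,000
  Exemption: 20% × (£1,121,000 − £559,000) = £112,400 ≥ £105,000, so the exemption is fully phased out
  Base: £1,121,000 − £0 = £1,121,000
  £1,121,000 × 20% = £224,200

Regular income tax:
  £147,000 × 12% = £17,640
  £184,000 × 21% = £38,640
  £121,000 × 33% = £39,930
  £429,000 × 38% = £163,020
  → £259,230
  Less rehabilitation credit £120,000 → £139,230

Excess of tentative minimum tax over regular income tax: £224,200 − £139,230 = £84,970.

£84,970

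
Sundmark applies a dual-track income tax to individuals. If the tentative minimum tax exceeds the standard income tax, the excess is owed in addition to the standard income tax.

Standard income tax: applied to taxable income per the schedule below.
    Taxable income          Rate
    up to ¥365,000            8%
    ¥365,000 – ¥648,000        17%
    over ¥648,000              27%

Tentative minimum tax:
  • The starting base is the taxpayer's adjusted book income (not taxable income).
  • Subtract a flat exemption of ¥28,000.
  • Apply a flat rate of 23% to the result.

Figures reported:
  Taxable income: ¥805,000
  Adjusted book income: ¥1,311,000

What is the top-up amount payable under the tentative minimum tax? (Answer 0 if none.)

Standard income tax:
  ¥365,000 × 8% = ¥29,200
  ¥283,000 × 17% = ¥48,110
  ¥157,000 × 27% = ¥42,390
  → ¥119,700

Tentative minimum tax:
  Base (adjusted book income): ¥1,311,000
  Less exemption ¥28,000 → base ¥1,283,000
  ¥1,283,000 × 23% = ¥295,090

Excess of tentative minimum tax over standard income tax: ¥295,090 − ¥119,700 = ¥175,390.

¥175,390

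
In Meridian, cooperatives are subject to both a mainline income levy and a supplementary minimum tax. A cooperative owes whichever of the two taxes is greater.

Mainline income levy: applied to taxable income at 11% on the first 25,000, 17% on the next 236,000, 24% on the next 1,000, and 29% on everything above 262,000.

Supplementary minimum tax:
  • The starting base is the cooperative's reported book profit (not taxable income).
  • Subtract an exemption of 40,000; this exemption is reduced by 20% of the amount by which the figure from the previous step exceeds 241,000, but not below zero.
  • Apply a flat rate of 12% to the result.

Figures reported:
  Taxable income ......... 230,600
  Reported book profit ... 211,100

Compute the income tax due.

Supplementary minimum tax:
  Base (reported book profit): 211,100
  Exemption: 211,100 ≤ 241,000, so full 40,000 applies
  Base: 211,100 − 40,000 = 171,100
  171,100 × 12% = 20,532

Mainline income levy:
  25,000 × 11% = 2,750
  205,600 × 17% = 34,952
  → 37,702

37,702 > 20,532, so the mainline income levy governs.

37,702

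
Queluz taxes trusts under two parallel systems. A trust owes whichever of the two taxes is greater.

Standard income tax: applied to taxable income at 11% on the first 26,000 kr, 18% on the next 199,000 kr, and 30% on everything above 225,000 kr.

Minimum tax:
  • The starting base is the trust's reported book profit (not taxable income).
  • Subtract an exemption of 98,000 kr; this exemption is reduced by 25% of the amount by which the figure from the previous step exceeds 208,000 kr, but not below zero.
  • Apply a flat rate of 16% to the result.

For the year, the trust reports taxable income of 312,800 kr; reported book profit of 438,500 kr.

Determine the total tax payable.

65,020 kr

Minimum tax:
  Base (reported book profit): 438,500 kr
  Exemption: 98,000 kr − 25% × (438,500 kr − 208,000 kr) = 98,000 kr − 57,625 kr = 40,375 kr
  Base: 438,500 kr − 40,375 kr = 398,125 kr
  398,125 kr × 16% = 63,700 kr

Standard income tax:
  26,000 kr × 11% = 2,860 kr
  199,000 kr × 18% = 35,820 kr
  87,800 kr × 30% = 26,340 kr
  → 65,020 kr

65,020 kr > 63,700 kr, so the standard income tax governs.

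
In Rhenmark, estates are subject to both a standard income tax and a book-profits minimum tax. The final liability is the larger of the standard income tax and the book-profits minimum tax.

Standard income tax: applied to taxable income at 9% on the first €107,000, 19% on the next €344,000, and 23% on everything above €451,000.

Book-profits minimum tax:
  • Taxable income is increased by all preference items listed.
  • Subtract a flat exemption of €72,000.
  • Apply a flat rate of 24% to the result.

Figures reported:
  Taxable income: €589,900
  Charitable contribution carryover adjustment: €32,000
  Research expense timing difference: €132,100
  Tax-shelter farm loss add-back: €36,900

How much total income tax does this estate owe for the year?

€172,536

Book-profits minimum tax:
  Adjusted income: €589,900 + €32,000 + €132,100 + €36,900 = €790,900
  Less exemption €72,000 → base €718,900
  €718,900 × 24% = €172,536

Standard income tax:
  €107,000 × 9% = €9,630
  €344,000 × 19% = €65,360
  €138,900 × 23% = €31,947
  → €106,937

€172,536 > €106,937, so the book-profits minimum tax is the binding amount.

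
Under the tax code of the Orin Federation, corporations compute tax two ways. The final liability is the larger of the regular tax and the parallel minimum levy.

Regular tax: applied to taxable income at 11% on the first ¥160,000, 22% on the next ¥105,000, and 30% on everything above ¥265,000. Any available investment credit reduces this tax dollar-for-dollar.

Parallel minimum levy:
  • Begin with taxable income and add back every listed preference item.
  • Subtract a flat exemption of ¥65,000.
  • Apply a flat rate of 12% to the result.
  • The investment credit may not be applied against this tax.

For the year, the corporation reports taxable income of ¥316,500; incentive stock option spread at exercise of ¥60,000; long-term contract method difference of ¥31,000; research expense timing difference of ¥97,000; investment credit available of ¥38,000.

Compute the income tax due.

¥52,740

Parallel minimum levy:
  Adjusted income: ¥316,500 + ¥60,000 + ¥31,000 + ¥97,000 = ¥504,500
  Less exemption ¥65,000 → base ¥439,500
  ¥439,500 × 12% = ¥52,740

Regular tax:
  ¥160,000 × 11% = ¥17,600
  ¥105,000 × 22% = ¥23,100
  ¥51,500 × 30% = ¥15,450
  → ¥56,150
  Less investment credit ¥38,000 → ¥18,150

¥52,740 > ¥18,150, so the parallel minimum levy is the binding amount.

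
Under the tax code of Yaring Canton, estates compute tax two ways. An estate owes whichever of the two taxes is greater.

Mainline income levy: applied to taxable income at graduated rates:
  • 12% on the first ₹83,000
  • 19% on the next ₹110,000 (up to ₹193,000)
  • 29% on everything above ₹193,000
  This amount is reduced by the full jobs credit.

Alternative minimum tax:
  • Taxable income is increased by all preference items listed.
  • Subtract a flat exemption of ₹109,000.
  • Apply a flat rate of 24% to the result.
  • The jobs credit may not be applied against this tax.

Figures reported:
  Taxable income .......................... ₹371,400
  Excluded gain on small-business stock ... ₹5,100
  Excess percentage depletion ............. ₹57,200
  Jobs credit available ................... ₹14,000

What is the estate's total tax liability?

Mainline income levy:
  ₹83,000 × 12% = ₹9,960
  ₹110,000 × 19% = ₹20,900
  ₹178,400 × 29% = ₹51,736
  → ₹82,596
  Less jobs credit ₹14,000 → ₹68,596

Alternative minimum tax:
  Adjusted income: ₹371,400 + ₹5,100 + ₹57,200 = ₹433,700
  Less exemption ₹109,000 → base ₹324,700
  ₹324,700 × 24% = ₹77,928

₹77,928 > ₹68,596, so the alternative minimum tax is the binding amount.

₹77,928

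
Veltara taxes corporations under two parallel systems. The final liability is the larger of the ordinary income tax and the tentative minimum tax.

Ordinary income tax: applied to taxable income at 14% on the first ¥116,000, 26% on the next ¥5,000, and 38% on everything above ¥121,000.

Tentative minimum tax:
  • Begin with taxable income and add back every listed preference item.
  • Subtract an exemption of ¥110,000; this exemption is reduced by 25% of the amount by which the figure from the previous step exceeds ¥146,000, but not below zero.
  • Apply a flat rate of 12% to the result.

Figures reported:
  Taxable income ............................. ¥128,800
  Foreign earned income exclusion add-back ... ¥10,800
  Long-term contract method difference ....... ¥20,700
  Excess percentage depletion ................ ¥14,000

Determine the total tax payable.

¥20,504

Ordinary income tax:
  ¥116,000 × 14% = ¥16,240
  ¥5,000 × 26% = ¥1,300
  ¥7,800 × 38% = ¥2,964
  → ¥20,504

Tentative minimum tax:
  Adjusted income: ¥128,800 + ¥10,800 + ¥20,700 + ¥14,000 = ¥174,300
  Exemption: ¥110,000 − 25% × (¥174,300 − ¥146,000) = ¥110,000 − ¥7,075 = ¥102,925
  Base: ¥174,300 − ¥102,925 = ¥71,375
  ¥71,375 × 12% = ¥8,565

¥20,504 > ¥8,565, so the ordinary income tax governs.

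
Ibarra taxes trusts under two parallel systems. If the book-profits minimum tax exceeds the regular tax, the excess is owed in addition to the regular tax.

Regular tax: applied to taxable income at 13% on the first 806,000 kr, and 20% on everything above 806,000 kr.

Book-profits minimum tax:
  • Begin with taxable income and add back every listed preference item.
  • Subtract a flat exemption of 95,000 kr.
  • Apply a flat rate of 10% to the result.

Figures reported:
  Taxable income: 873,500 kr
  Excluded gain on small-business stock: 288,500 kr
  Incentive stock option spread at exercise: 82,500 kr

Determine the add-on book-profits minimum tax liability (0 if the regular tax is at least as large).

0 kr

Regular tax:
  806,000 kr × 13% = 104,780 kr
  67,500 kr × 20% = 13,500 kr
  → 118,280 kr

Book-profits minimum tax:
  Adjusted income: 873,500 kr + 288,500 kr + 82,500 kr = 1,244,500 kr
  Less exemption 95,000 kr → base 1,149,500 kr
  1,149,500 kr × 10% = 114,950 kr

114,950 kr ≤ 118,280 kr, so no add-on is due.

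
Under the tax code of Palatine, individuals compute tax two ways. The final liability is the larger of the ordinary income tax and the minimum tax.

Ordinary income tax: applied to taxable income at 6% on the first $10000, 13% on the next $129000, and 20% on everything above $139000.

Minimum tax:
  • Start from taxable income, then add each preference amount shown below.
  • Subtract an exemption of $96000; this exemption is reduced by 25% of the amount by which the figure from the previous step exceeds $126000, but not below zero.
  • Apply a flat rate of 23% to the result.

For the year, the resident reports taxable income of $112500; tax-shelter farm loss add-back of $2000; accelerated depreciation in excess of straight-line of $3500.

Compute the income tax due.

$13925

Ordinary income tax:
  $10000 × 6% = $600
  $102500 × 13% = $13325
  → $13925

Minimum tax:
  Adjusted income: $112500 + $2000 + $3500 = $118000
  Exemption: $118000 ≤ $126000, so full $96000 applies
  Base: $118000 − $96000 = $22000
  $22000 × 23% = $5060

$13925 > $5060, so the ordinary income tax governs.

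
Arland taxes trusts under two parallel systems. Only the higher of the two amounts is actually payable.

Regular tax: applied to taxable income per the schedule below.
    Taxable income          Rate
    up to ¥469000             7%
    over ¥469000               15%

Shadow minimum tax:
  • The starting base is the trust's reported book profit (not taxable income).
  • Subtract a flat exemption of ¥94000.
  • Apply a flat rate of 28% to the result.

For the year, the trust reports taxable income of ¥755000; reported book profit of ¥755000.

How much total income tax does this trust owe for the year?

Shadow minimum tax:
  Base (reported book profit): ¥755000
  Less exemption ¥94000 → base ¥661000
  ¥661000 × 28% = ¥185080

Regular tax:
  ¥469000 × 7% = ¥32830
  ¥286000 × 15% = ¥42900
  → ¥75730

¥185080 > ¥75730, so the shadow minimum tax is the binding amount.

¥185080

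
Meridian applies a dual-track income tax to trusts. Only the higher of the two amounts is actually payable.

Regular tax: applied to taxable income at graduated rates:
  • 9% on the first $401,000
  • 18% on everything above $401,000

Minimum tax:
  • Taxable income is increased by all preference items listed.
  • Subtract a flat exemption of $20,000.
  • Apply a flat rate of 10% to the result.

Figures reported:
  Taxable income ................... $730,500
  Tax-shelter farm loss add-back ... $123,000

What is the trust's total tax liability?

Regular tax:
  $401,000 × 9% = $36,090
  $329,500 × 18% = $59,310
  → $95,400

Minimum tax:
  Adjusted income: $730,500 + $123,000 = $853,500
  Less exemption $20,000 → base $833,500
  $833,500 × 10% = $83,350

$95,400 > $83,350, so the regular tax governs.

$95,400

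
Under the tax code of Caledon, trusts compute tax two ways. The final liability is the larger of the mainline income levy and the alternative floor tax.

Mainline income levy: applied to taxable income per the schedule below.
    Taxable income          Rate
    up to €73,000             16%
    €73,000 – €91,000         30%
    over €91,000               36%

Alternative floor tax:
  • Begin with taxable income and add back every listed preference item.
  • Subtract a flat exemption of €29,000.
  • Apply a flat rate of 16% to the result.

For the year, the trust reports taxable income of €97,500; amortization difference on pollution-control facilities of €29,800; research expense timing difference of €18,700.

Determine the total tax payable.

€19,420

Alternative floor tax:
  Adjusted income: €97,500 + €29,800 + €18,700 = €146,000
  Less exemption €29,000 → base €117,000
  €117,000 × 16% = €18,720

Mainline income levy:
  €73,000 × 16% = €11,680
  €18,000 × 30% = €5,400
  €6,500 × 36% = €2,340
  → €19,420

€19,420 > €18,720, so the mainline income levy governs.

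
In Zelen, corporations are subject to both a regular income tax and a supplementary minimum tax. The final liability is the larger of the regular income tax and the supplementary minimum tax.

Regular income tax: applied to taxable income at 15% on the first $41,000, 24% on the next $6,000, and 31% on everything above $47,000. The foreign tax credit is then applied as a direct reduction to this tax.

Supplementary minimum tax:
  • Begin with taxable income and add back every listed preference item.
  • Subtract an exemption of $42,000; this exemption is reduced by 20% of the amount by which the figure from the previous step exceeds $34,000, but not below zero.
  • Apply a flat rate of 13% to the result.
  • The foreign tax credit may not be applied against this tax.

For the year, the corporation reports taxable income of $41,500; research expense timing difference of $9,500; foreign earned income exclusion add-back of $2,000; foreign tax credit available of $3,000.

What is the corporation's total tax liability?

Regular income tax:
  $41,000 × 15% = $6,150
  $500 × 24% = $120
  → $6,270
  Less foreign tax credit $3,000 → $3,270

Supplementary minimum tax:
  Adjusted income: $41,500 + $9,500 + $2,000 = $53,000
  Exemption: $42,000 − 20% × ($53,000 − $34,000) = $42,000 − $3,800 = $38,200
  Base: $53,000 − $38,200 = $14,800
  $14,800 × 13% = $1,924

$3,270 > $1,924, so the regular income tax governs.

$3,270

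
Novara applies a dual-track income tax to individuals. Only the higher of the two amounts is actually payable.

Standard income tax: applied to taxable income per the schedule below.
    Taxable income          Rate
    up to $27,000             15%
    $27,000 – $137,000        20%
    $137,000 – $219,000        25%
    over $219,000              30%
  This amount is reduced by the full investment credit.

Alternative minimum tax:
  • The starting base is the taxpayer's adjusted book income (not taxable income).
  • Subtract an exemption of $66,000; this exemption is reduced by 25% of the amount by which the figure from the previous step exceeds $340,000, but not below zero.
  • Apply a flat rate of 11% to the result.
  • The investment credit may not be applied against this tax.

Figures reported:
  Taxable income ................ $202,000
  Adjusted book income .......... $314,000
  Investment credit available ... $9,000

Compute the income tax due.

Standard income tax:
  $27,000 × 15% = $4,050
  $110,000 × 20% = $22,000
  $65,000 × 25% = $16,250
  → $42,300
  Less investment credit $9,000 → $33,300

Alternative minimum tax:
  Base (adjusted book income): $314,000
  Exemption: $314,000 ≤ $340,000, so full $66,000 applies
  Base: $314,000 − $66,000 = $248,000
  $248,000 × 11% = $27,280

$33,300 > $27,280, so the standard income tax governs.

$33,300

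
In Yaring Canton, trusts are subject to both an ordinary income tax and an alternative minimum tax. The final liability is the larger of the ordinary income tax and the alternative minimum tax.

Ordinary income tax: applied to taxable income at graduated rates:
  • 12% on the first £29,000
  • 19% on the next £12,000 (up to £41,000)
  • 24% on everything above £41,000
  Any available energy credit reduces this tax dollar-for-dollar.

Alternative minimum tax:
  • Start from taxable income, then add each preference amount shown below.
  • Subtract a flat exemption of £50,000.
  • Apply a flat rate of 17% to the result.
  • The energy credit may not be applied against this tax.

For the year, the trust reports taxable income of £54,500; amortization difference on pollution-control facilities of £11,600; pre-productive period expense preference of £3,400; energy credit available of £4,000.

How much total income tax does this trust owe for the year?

£5,000

Ordinary income tax:
  £29,000 × 12% = £3,480
  £12,000 × 19% = £2,280
  £13,500 × 24% = £3,240
  → £9,000
  Less energy credit £4,000 → £5,000

Alternative minimum tax:
  Adjusted income: £54,500 + £11,600 + £3,400 = £69,500
  Less exemption £50,000 → base £19,500
  £19,500 × 17% = £3,315

£5,000 > £3,315, so the ordinary income tax governs.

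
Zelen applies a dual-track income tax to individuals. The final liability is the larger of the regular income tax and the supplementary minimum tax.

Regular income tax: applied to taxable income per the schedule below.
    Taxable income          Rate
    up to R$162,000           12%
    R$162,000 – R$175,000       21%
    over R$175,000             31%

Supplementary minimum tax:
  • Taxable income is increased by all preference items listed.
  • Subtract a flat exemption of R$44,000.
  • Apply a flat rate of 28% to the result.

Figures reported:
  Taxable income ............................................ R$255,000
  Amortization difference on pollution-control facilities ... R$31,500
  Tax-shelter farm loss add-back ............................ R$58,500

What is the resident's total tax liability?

R$84,280

Regular income tax:
  R$162,000 × 12% = R$19,440
  R$13,000 × 21% = R$2,730
  R$80,000 × 31% = R$24,800
  → R$46,970

Supplementary minimum tax:
  Adjusted income: R$255,000 + R$31,500 + R$58,500 = R$345,000
  Less exemption R$44,000 → base R$301,000
  R$301,000 × 28% = R$84,280

R$84,280 > R$46,970, so the supplementary minimum tax is the binding amount.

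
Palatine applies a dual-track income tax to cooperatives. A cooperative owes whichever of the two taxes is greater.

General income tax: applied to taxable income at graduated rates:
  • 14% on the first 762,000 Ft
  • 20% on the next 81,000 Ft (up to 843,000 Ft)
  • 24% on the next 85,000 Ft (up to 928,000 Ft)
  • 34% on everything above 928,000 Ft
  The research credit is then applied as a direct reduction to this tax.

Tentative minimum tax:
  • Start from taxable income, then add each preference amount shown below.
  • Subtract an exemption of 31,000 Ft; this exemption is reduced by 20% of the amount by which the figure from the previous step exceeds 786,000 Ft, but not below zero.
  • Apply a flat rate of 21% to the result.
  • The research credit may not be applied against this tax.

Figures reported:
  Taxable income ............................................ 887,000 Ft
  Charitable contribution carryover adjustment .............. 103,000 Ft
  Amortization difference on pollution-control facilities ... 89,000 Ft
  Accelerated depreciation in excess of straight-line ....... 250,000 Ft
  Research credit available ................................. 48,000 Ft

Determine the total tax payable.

279,090 Ft

Tentative minimum tax:
  Adjusted income: 887,000 Ft + 103,000 Ft + 89,000 Ft + 250,000 Ft = 1,329,000 Ft
  Exemption: 20% × (1,329,000 Ft − 786,000 Ft) = 108,600 Ft ≥ 31,000 Ft, so the exemption is fully phased out
  Base: 1,329,000 Ft − 0 Ft = 1,329,000 Ft
  1,329,000 Ft × 21% = 279,090 Ft

General income tax:
  762,000 Ft × 14% = 106,680 Ft
  81,000 Ft × 20% = 16,200 Ft
  44,000 Ft × 24% = 10,560 Ft
  → 133,440 Ft
  Less research credit 48,000 Ft → 85,440 Ft

279,090 Ft > 85,440 Ft, so the tentative minimum tax is the binding amount.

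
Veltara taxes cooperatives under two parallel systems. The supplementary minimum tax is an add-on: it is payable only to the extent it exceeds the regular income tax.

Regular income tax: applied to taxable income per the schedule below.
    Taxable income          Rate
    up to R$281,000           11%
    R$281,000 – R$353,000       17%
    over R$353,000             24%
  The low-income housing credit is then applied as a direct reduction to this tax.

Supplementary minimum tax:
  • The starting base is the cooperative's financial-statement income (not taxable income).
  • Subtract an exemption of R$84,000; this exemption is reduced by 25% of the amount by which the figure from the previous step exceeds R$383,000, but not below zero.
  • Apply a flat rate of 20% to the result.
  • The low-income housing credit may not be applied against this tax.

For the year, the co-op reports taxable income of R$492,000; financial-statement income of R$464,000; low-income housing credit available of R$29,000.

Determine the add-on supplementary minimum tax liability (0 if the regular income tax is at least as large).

R$32,540

Regular income tax:
  R$281,000 × 11% = R$30,910
  R$72,000 × 17% = R$12,240
  R$139,000 × 24% = R$33,360
  → R$76,510
  Less low-income housing credit R$29,000 → R$47,510

Supplementary minimum tax:
  Base (financial-statement income): R$464,000
  Exemption: R$84,000 − 25% × (R$464,000 − R$383,000) = R$84,000 − R$20,250 = R$63,750
  Base: R$464,000 − R$63,750 = R$400,250
  R$400,250 × 20% = R$80,050

Excess of supplementary minimum tax over regular income tax: R$80,050 − R$47,510 = R$32,540.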